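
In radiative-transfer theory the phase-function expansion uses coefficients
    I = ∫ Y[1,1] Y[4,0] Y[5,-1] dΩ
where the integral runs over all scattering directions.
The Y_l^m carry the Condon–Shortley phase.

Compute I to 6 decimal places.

m-sum 0 ✓  L=10 even ✓  3≤5≤5 ✓
Π(2lᵢ+1) = 3×9×11 = 297
triangle coeff Δ(1,4,5) = 1/495
Σ_t [0,0]: t=0:+1/576 = 1/576
(3j)²=5/99 [(1 4 5; 0 0 0)], sign=-1
Σ_t [0,0]: t=0:+1/1152 = 1/1152
(3j)²=1/33 [(1 4 5; 1 0 -1)], sign=+1
⇒ 4πI² = 5/11
I = (-1)√(5/11/(4π)) = -0.19018827

-0.190188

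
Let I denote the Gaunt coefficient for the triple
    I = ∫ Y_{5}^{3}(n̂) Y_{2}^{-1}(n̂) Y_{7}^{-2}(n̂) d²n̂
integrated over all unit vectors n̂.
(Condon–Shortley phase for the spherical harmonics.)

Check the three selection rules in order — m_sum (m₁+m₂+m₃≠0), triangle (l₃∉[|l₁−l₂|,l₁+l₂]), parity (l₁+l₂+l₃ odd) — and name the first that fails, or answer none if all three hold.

none

Σmᵢ = 0  ✓
l₃∈[|l₁−l₂|,l₁+l₂]=[3,7], have l₃=7  ✓
Σlᵢ = 14 ⇒ even  ✓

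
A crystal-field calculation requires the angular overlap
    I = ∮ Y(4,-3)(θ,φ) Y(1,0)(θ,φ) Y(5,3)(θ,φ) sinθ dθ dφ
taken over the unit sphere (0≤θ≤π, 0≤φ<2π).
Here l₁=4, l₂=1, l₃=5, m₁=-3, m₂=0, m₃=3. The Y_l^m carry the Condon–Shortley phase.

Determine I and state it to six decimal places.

Checks pass: Σm=0; 10 even; l₃=5∈[3,5].
(2·4+1)(2·1+1)(2·5+1) = 297
Δ: 0! 8! 2! / 11! → 1/495
sum: t=0:+1/576 = 1/576
3j²(4 1 5; 0 0 0) = Δ·Π!·Σ² = 5/99  (sign -1)
sum: t=0:+1/5040 = 1/5040
3j²(4 1 5; -3 0 3) = Δ·Π!·Σ² = 16/495  (sign +1)
combine: 4πI² = 297·5/99·16/495 = 16/33
take √, sign -1: I = -0.19642560

-0.196426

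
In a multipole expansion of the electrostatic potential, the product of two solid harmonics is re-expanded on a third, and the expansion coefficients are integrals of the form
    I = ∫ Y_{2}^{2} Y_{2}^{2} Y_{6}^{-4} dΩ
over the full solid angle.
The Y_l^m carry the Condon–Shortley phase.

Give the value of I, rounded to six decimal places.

0.000000

l₃=6 ∉ [0,4] — triangle fails ⇒ I = 0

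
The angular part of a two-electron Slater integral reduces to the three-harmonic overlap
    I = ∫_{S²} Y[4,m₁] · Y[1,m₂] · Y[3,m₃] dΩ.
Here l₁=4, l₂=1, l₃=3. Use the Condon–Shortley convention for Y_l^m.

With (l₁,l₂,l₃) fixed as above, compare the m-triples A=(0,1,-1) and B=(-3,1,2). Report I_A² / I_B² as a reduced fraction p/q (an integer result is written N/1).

2/7

l's match ⇒ only the (l;m) 3-j factors differ between A and B.
A: triangle coeff Δ(4,1,3) = 1/252; Σ_t [2,2]: t=2:+1/96 = 1/96; (3j)²=1/42 [(4 1 3; 0 1 -1)], sign=+1
B: triangle coeff Δ(4,1,3) = 1/252; Σ_t [2,2]: t=2:+1/240 = 1/240; (3j)²=1/12 [(4 1 3; -3 1 2)], sign=-1
I_A²/I_B² = (1/42)/(1/12) = 2/7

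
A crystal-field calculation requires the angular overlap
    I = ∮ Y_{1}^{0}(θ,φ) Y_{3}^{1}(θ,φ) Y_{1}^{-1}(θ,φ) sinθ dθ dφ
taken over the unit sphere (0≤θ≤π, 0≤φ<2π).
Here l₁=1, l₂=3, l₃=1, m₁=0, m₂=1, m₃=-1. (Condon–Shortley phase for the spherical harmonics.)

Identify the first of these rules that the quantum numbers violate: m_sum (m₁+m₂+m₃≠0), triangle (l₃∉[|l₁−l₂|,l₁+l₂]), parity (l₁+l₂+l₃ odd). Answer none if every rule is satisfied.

m₁+m₂+m₃ = 0 + 1 − 1 = 0  ✓
triangle: |1−3|=2 ≤ l₃=1 ≤ 1+3=4  ✗
parity: l₁+l₂+l₃ = 5 is odd

triangle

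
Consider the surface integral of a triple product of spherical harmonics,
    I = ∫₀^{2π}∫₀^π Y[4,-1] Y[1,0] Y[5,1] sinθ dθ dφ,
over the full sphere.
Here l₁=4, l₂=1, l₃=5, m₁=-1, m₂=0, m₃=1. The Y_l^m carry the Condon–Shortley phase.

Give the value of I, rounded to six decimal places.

Checks pass: Σm=0; 10 even; l₃=5∈[3,5].
(2·4+1)(2·1+1)(2·5+1) = 297
Δ: 0! 8! 2! / 11! → 1/495
sum: t=0:+1/576 = 1/576
3j²(4 1 5; 0 0 0) = Δ·Π!·Σ² = 5/99  (sign -1)
sum: t=0:+1/720 = 1/720
3j²(4 1 5; -1 0 1) = Δ·Π!·Σ² = 8/165  (sign +1)
combine: 4πI² = 297·5/99·8/165 = 8/11
take √, sign -1: I = -0.24057125

-0.240571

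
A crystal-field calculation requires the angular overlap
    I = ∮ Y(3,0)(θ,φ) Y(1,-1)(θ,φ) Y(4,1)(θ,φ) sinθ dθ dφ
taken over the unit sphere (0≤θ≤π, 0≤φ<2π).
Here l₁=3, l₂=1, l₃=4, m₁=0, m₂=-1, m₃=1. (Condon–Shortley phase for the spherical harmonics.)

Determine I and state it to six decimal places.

Checks pass: Σm=0; 8 even; l₃=4∈[2,4].
(2·3+1)(2·1+1)(2·4+1) = 189
Δ: 0! 6! 2! / 9! → 1/252
sum: t=0:+1/36 = 1/36
3j²(3 1 4; 0 0 0) = Δ·Π!·Σ² = 4/63  (sign +1)
sum: t=0:+1/72 = 1/72
3j²(3 1 4; 0 -1 1) = Δ·Π!·Σ² = 5/126  (sign -1)
combine: 4πI² = 189·4/63·5/126 = 10/21
take √, sign -1: I = -0.19466390

-0.194664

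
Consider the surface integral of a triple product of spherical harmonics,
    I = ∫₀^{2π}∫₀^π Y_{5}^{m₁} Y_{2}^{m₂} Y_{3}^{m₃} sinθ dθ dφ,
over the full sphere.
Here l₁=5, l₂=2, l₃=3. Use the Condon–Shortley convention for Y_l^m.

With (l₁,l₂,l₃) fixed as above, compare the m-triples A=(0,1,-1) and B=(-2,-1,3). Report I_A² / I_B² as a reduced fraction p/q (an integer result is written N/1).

Shared (l₁,l₂,l₃)=(5,2,3): N and (l;000)² cancel in I_A²/I_B².
A: Δ = 4!·6!·0!/11! = 1/2310; Racah Σ t=3..3: t=3:−1/288 = -1/288; ⇒ 3j(5 2 3; 0 1 -1)² = 5/231, sgn -1
B: Δ = 4!·6!·0!/11! = 1/2310; Racah Σ t=1..1: t=1:−1/4320 = -1/4320; ⇒ 3j(5 2 3; -2 -1 3)² = 1/330, sgn -1
I_A²/I_B² = (5/231)/(1/330) = 50/7

50/7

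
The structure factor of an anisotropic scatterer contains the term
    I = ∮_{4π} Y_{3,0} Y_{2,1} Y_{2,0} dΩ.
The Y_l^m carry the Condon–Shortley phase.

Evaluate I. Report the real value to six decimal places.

0.000000

0 + 1 + 0 = 1 ≠ 0: azimuthal integral kills it; I = 0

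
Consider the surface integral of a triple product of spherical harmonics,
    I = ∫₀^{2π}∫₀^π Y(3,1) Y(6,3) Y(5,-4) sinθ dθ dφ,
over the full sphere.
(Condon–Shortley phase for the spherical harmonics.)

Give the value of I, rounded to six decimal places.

Checks pass: Σm=0; 14 even; l₃=5∈[3,9].
(2·3+1)(2·6+1)(2·5+1) = 1001
Δ: 4! 2! 8! / 15! → 1/675675
sum: t=1:−1/8640 t=2:+1/2304 t=3:−1/8640 = 7/34560
3j²(3 6 5; 0 0 0) = Δ·Π!·Σ² = 7/429  (sign -1)
sum: t=1:−1/241920 t=2:+1/40320 = 1/48384
3j²(3 6 5; 1 3 -4) = Δ·Π!·Σ² = 24/1001  (sign -1)
combine: 4πI² = 1001·7/429·24/1001 = 56/143
take √, sign +1: I = 0.17653103

0.176531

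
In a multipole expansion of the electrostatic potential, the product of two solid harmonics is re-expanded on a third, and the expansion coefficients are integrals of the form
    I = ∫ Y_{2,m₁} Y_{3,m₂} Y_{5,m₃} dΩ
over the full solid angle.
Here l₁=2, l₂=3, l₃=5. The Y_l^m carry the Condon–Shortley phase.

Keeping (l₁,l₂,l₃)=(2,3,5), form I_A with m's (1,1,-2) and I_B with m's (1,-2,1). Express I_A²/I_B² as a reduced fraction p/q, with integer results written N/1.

Same 2,3,5: normalisation and zero-m 3j drop out of the ratio.
A: Δ: 0! 4! 6! / 11! → 1/2310; sum: t=0:+1/288 = 1/288; 3j²(2 3 5; 1 1 -2) = Δ·Π!·Σ² = 1/22  (sign -1)
B: Δ: 0! 4! 6! / 11! → 1/2310; sum: t=0:+1/720 = 1/720; 3j²(2 3 5; 1 -2 1) = Δ·Π!·Σ² = 4/385  (sign +1)
I_A²/I_B² = (1/22)/(4/385) = 35/8

35/8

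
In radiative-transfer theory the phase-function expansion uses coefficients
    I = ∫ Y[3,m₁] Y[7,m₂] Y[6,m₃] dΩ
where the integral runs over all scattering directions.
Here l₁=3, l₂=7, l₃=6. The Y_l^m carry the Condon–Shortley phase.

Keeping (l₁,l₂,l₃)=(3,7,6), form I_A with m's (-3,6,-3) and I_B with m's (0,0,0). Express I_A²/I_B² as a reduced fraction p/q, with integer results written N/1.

Same 3,7,6: normalisation and zero-m 3j drop out of the ratio.
A: Δ: 4! 2! 10! / 17! → 1/2042040; sum: t=4:+1/17418240 = 1/17418240; 3j²(3 7 6; -3 6 -3) = Δ·Π!·Σ² = 15/952  (sign -1)
B: Δ: 4! 2! 10! / 17! → 1/2042040; sum: t=1:−1/207360 t=2:+1/57600 t=3:−1/207360 = 1/129600; 3j²(3 7 6; 0 0 0) = Δ·Π!·Σ² = 168/12155  (sign +1)
I_A²/I_B² = (15/952)/(168/12155) = 3575/3136

3575/3136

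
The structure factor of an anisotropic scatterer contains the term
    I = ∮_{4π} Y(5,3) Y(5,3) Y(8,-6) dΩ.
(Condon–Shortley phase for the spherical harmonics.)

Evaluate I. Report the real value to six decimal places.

m-sum 0 ✓  L=18 even ✓  0≤8≤10 ✓
Π(2lᵢ+1) = 11×11×17 = 2057
triangle coeff Δ(5,5,8) = 1/37413090
Σ_t [0,2]: t=0:+1/1036800 t=1:−1/331776 t=2:+1/1036800 = -1/921600
(3j)²=490/46189 [(5 5 8; 0 0 0)], sign=-1
Σ_t [0,2]: t=0:+1/116121600 t=1:−1/25401600 t=2:+1/116121600 = -1/45158400
(3j)²=24/1615 [(5 5 8; 3 3 -6)], sign=-1
⇒ 4πI² = 25872/79781
I = (+1)√(25872/79781/(4π)) = 0.16064245

0.160642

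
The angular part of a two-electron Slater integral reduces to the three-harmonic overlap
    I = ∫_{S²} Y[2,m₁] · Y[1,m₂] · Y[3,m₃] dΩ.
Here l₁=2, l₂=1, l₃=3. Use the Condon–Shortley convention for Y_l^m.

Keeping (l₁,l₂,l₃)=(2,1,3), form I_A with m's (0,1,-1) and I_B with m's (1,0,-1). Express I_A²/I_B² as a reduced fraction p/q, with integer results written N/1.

Same 2,1,3: normalisation and zero-m 3j drop out of the ratio.
A: Δ: 0! 4! 2! / 7! → 1/105; sum: t=0:+1/8 = 1/8; 3j²(2 1 3; 0 1 -1) = Δ·Π!·Σ² = 2/35  (sign +1)
B: Δ: 0! 4! 2! / 7! → 1/105; sum: t=0:+1/6 = 1/6; 3j²(2 1 3; 1 0 -1) = Δ·Π!·Σ² = 8/105  (sign +1)
I_A²/I_B² = (2/35)/(8/105) = 3/4

3/4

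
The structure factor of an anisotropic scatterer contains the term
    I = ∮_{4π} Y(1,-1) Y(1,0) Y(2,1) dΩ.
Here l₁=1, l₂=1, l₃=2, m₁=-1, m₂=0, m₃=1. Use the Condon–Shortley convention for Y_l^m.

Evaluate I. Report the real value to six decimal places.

m-sum 0 ✓  L=4 even ✓  0≤2≤2 ✓
Π(2lᵢ+1) = 3×3×5 = 45
triangle coeff Δ(1,1,2) = 1/30
Σ_t [0,0]: t=0:+1/1 = 1/1
(3j)²=2/15 [(1 1 2; 0 0 0)], sign=+1
Σ_t [0,0]: t=0:+1/2 = 1/2
(3j)²=1/10 [(1 1 2; -1 0 1)], sign=-1
⇒ 4πI² = 3/5
I = (-1)√(3/5/(4π)) = -0.21850969

-0.218510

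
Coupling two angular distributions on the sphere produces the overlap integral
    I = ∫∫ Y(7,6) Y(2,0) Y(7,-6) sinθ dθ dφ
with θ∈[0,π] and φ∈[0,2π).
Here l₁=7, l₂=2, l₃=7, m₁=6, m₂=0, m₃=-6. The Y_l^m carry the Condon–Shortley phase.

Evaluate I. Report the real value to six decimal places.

Rules hold: Σm=0, L=16 even, 5≤7≤9.
N = 15·5·15 = 1125
Δ = 2!·12!·2!/17! = 1/185640
Racah Σ t=0..2: t=0:+1/2419200 t=1:−1/518400 t=2:+1/2419200 = -1/907200
⇒ 3j(7 2 7; 0 0 0)² = 56/3315, sgn +1
Racah Σ t=0..1: t=0:+1/159667200 t=1:−1/479001600 = 1/239500800
⇒ 3j(7 2 7; 6 0 -6)² = 26/1785, sgn -1
4πI² = N·(3j₀)²·(3jₘ)² = 80/289
I = -1·√(0.276817/4π) = -0.14841956

-0.148420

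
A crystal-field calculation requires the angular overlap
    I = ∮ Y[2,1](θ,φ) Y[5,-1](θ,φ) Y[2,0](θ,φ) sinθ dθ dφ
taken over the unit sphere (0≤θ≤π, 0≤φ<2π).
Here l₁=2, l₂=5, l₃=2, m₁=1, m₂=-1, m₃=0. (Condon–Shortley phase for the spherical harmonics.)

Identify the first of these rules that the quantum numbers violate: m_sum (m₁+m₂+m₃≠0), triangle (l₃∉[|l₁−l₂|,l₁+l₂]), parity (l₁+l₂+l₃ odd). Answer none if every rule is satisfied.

azimuthal sum: 1 − 1 + 0 = 0  ✓
3 ≤ 2 ≤ 7 (triangle on l)  ✗
L = 2 + 5 + 2 = 9 (odd)

triangle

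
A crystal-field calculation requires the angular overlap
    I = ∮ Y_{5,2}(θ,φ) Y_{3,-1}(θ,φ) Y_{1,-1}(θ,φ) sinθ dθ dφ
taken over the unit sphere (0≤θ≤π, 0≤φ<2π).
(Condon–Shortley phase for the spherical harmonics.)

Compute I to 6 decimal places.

0.000000

|5−3|≤1≤5+3 violated ⇒ I = 0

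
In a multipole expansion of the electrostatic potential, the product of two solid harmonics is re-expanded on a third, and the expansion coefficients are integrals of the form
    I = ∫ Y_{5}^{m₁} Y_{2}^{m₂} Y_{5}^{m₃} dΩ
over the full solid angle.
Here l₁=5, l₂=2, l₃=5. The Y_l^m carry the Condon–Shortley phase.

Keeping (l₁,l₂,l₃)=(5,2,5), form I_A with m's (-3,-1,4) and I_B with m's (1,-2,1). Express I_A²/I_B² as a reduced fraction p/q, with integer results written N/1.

49/50

l's match ⇒ only the (l;m) 3-j factors differ between A and B.
A: triangle coeff Δ(5,2,5) = 1/38610; Σ_t [0,1]: t=0:+1/80640 t=1:−1/10080 = -1/11520; (3j)²=49/1430 [(5 2 5; -3 -1 4)], sign=+1
B: triangle coeff Δ(5,2,5) = 1/38610; Σ_t [0,0]: t=0:+1/2304 = 1/2304; (3j)²=5/143 [(5 2 5; 1 -2 1)], sign=+1
I_A²/I_B² = (49/1430)/(5/143) = 49/50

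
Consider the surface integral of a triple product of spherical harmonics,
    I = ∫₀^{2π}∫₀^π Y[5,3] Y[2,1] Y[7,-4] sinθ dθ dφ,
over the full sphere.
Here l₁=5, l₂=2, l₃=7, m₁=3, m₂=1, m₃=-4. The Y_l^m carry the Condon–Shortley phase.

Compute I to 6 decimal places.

Checks pass: Σm=0; 14 even; l₃=7∈[3,7].
(2·5+1)(2·2+1)(2·7+1) = 825
Δ: 0! 10! 4! / 15! → 1/15015
sum: t=0:+1/57600 = 1/57600
3j²(5 2 7; 0 0 0) = Δ·Π!·Σ² = 21/715  (sign -1)
sum: t=0:+1/483840 = 1/483840
3j²(5 2 7; 3 1 -4) = Δ·Π!·Σ² = 3/91  (sign -1)
combine: 4πI² = 825·21/715·3/91 = 135/169
take √, sign +1: I = 0.25212656

0.252127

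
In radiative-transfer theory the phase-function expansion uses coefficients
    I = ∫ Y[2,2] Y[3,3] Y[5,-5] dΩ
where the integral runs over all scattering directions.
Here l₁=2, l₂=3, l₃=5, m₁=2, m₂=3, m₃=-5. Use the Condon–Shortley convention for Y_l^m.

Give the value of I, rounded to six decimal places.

Checks pass: Σm=0; 10 even; l₃=5∈[1,5].
(2·2+1)(2·3+1)(2·5+1) = 385
Δ: 0! 4! 6! / 11! → 1/2310
sum: t=0:+1/144 = 1/144
3j²(2 3 5; 0 0 0) = Δ·Π!·Σ² = 10/231  (sign -1)
sum: t=0:+1/17280 = 1/17280
3j²(2 3 5; 2 3 -5) = Δ·Π!·Σ² = 1/11  (sign +1)
combine: 4πI² = 385·10/231·1/11 = 50/33
take √, sign -1: I = -0.34723469

-0.347235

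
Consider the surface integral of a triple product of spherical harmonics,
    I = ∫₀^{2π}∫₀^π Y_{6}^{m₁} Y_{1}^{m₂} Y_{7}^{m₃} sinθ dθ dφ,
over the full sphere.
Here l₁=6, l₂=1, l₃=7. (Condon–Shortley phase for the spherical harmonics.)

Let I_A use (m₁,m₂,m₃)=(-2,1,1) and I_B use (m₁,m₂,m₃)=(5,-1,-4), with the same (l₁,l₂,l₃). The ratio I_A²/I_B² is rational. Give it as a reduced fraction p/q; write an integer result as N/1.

Same 6,1,7: normalisation and zero-m 3j drop out of the ratio.
A: Δ: 0! 12! 2! / 15! → 1/1365; sum: t=0:+1/1935360 = 1/1935360; 3j²(6 1 7; -2 1 1) = Δ·Π!·Σ² = 1/91  (sign +1)
B: Δ: 0! 12! 2! / 15! → 1/1365; sum: t=0:+1/79833600 = 1/79833600; 3j²(6 1 7; 5 -1 -4) = Δ·Π!·Σ² = 1/455  (sign -1)
I_A²/I_B² = (1/91)/(1/455) = 5/1

5/1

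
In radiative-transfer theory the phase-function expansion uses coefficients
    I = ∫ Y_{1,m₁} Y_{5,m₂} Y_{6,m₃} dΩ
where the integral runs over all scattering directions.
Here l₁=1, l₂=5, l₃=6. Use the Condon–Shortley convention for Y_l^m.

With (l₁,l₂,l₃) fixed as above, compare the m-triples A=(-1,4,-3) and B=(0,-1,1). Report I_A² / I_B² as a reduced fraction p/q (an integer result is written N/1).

3/35

l's match ⇒ only the (l;m) 3-j factors differ between A and B.
A: triangle coeff Δ(1,5,6) = 1/858; Σ_t [0,0]: t=0:+1/725760 = 1/725760; (3j)²=1/286 [(1 5 6; -1 4 -3)], sign=-1
B: triangle coeff Δ(1,5,6) = 1/858; Σ_t [0,0]: t=0:+1/17280 = 1/17280; (3j)²=35/858 [(1 5 6; 0 -1 1)], sign=-1
I_A²/I_B² = (1/286)/(35/858) = 3/35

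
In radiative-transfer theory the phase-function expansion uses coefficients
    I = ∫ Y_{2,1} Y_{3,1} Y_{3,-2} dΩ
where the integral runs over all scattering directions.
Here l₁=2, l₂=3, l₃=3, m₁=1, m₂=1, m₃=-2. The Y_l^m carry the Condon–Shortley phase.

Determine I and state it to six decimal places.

0.162868

m-sum 0 ✓  L=8 even ✓  1≤3≤5 ✓
Π(2lᵢ+1) = 5×7×7 = 245
triangle coeff Δ(2,3,3) = 1/3780
Σ_t [0,2]: t=0:+1/24 t=1:−1/4 t=2:+1/24 = -1/6
(3j)²=4/105 [(2 3 3; 0 0 0)], sign=+1
Σ_t [0,1]: t=0:+1/48 t=1:−1/12 = -1/16
(3j)²=1/28 [(2 3 3; 1 1 -2)], sign=+1
⇒ 4πI² = 1/3
I = (+1)√(1/3/(4π)) = 0.16286750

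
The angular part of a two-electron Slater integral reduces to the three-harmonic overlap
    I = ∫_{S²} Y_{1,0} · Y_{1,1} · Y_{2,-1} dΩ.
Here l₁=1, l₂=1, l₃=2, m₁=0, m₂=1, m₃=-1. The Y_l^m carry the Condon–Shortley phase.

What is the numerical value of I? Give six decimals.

m-sum 0 ✓  L=4 even ✓  0≤2≤2 ✓
Π(2lᵢ+1) = 3×3×5 = 45
triangle coeff Δ(1,1,2) = 1/30
Σ_t [0,0]: t=0:+1/1 = 1/1
(3j)²=2/15 [(1 1 2; 0 0 0)], sign=+1
Σ_t [0,0]: t=0:+1/2 = 1/2
(3j)²=1/10 [(1 1 2; 0 1 -1)], sign=-1
⇒ 4πI² = 3/5
I = (-1)√(3/5/(4π)) = -0.21850969

-0.218510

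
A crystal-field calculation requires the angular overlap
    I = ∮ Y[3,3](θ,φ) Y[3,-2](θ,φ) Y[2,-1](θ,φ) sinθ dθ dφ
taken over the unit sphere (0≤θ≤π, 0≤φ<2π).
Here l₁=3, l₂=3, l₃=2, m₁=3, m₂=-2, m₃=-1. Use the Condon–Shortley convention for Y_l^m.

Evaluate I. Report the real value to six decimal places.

Rules hold: Σm=0, L=8 even, 0≤2≤6.
N = 7·7·5 = 245
Δ = 4!·2!·2!/9! = 1/3780
Racah Σ t=1..3: t=1:−1/24 t=2:+1/4 t=3:−1/24 = 1/6
⇒ 3j(3 3 2; 0 0 0)² = 4/105, sgn +1
Racah Σ t=0..0: t=0:+1/48 = 1/48
⇒ 3j(3 3 2; 3 -2 -1)² = 5/84, sgn -1
4πI² = N·(3j₀)²·(3jₘ)² = 5/9
I = -1·√(0.555556/4π) = -0.21026104

-0.210261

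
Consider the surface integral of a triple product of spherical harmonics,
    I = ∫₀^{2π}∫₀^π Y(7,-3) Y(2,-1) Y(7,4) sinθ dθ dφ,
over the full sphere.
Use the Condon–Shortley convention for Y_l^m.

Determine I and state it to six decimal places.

0.162315

Rules hold: Σm=0, L=16 even, 5≤7≤9.
N = 15·5·15 = 1125
Δ = 2!·12!·2!/17! = 1/185640
Racah Σ t=0..2: t=0:+1/2419200 t=1:−1/518400 t=2:+1/2419200 = -1/907200
⇒ 3j(7 2 7; 0 0 0)² = 56/3315, sgn +1
Racah Σ t=0..1: t=0:+1/14515200 t=1:−1/4354560 = -1/6220800
⇒ 3j(7 2 7; -3 -1 4)² = 77/4420, sgn +1
4πI² = N·(3j₀)²·(3jₘ)² = 16170/48841
I = +1·√(0.331074/4π) = 0.16231468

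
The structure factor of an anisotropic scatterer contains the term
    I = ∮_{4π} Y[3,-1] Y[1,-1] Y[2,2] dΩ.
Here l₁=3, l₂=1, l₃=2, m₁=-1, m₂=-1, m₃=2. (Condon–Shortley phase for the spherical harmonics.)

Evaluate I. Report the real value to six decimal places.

-0.082589

m-sum 0 ✓  L=6 even ✓  2≤2≤4 ✓
Π(2lᵢ+1) = 7×3×5 = 105
triangle coeff Δ(3,1,2) = 1/105
Σ_t [1,1]: t=1:−1/4 = -1/4
(3j)²=3/35 [(3 1 2; 0 0 0)], sign=-1
Σ_t [0,0]: t=0:+1/48 = 1/48
(3j)²=1/105 [(3 1 2; -1 -1 2)], sign=+1
⇒ 4πI² = 3/35
I = (-1)√(3/35/(4π)) = -0.08258890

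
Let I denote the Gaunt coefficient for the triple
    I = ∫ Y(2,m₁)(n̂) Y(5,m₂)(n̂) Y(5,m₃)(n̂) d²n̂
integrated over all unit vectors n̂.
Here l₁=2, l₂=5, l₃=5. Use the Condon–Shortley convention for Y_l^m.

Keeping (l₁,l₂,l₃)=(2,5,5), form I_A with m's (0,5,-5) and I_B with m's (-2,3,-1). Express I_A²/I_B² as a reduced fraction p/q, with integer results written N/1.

225/112

Shared (l₁,l₂,l₃)=(2,5,5): N and (l;000)² cancel in I_A²/I_B².
A: Δ = 2!·2!·8!/13! = 1/38610; Racah Σ t=2..2: t=2:+1/161280 = 1/161280; ⇒ 3j(2 5 5; 0 5 -5)² = 15/286, sgn +1
B: Δ = 2!·2!·8!/13! = 1/38610; Racah Σ t=2..2: t=2:+1/5760 = 1/5760; ⇒ 3j(2 5 5; -2 3 -1)² = 56/2145, sgn +1
I_A²/I_B² = (15/286)/(56/2145) = 225/112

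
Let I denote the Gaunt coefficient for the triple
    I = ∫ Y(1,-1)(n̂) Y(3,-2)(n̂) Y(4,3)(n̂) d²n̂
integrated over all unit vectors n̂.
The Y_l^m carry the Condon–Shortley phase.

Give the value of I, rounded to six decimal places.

-0.282095

Rules hold: Σm=0, L=8 even, 2≤4≤4.
N = 3·7·9 = 189
Δ = 0!·2!·6!/9! = 1/252
Racah Σ t=0..0: t=0:+1/36 = 1/36
⇒ 3j(1 3 4; 0 0 0)² = 4/63, sgn +1
Racah Σ t=0..0: t=0:+1/240 = 1/240
⇒ 3j(1 3 4; -1 -2 3)² = 1/12, sgn -1
4πI² = N·(3j₀)²·(3jₘ)² = 1/1
I = -1·√(1/4π) = -0.28209479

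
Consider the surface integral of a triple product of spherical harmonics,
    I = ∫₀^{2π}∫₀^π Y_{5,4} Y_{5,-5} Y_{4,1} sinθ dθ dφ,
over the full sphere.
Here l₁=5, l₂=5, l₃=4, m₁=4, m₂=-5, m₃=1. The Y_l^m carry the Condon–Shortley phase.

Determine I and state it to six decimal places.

0.184127

Rules hold: Σm=0, L=14 even, 0≤4≤10.
N = 11·11·9 = 1089
Δ = 6!·4!·4!/15! = 1/3153150
Racah Σ t=1..5: t=1:−1/69120 t=2:+1/1728 t=3:−1/576 t=4:+1/1728 t=5:−1/69120 = -7/11520
⇒ 3j(5 5 4; 0 0 0)² = 2/143, sgn -1
Racah Σ t=0..0: t=0:+1/103680 = 1/103680
⇒ 3j(5 5 4; 4 -5 1)² = 4/143, sgn -1
4πI² = N·(3j₀)²·(3jₘ)² = 72/169
I = +1·√(0.426036/4π) = 0.18412721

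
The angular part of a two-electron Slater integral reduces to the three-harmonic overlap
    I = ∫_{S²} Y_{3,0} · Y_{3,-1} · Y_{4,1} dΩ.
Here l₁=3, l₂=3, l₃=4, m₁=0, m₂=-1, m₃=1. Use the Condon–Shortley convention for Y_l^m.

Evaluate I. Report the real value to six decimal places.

Rules hold: Σm=0, L=10 even, 0≤4≤6.
N = 7·7·9 = 441
Δ = 2!·4!·4!/11! = 1/34650
Racah Σ t=0..2: t=0:+1/72 t=1:−1/16 t=2:+1/72 = -5/144
⇒ 3j(3 3 4; 0 0 0)² = 2/77, sgn -1
Racah Σ t=0..2: t=0:+1/48 t=1:−1/24 t=2:+1/288 = -5/288
⇒ 3j(3 3 4; 0 -1 1)² = 5/462, sgn +1
4πI² = N·(3j₀)²·(3jₘ)² = 15/121
I = -1·√(0.123967/4π) = -0.09932258

-0.099323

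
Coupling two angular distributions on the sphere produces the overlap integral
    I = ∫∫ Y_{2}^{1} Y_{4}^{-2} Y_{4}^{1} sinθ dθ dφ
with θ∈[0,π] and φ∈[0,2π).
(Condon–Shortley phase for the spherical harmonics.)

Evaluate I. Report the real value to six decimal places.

0.127700

Checks pass: Σm=0; 10 even; l₃=4∈[2,6].
(2·2+1)(2·4+1)(2·4+1) = 405
Δ: 2! 2! 6! / 11! → 1/13860
sum: t=0:+1/192 t=1:−1/36 t=2:+1/192 = -5/288
3j²(2 4 4; 0 0 0) = Δ·Π!·Σ² = 20/693  (sign -1)
sum: t=0:+1/96 t=1:−1/240 = 1/160
3j²(2 4 4; 1 -2 1) = Δ·Π!·Σ² = 27/1540  (sign -1)
combine: 4πI² = 405·20/693·27/1540 = 1215/5929
take √, sign +1: I = 0.12770047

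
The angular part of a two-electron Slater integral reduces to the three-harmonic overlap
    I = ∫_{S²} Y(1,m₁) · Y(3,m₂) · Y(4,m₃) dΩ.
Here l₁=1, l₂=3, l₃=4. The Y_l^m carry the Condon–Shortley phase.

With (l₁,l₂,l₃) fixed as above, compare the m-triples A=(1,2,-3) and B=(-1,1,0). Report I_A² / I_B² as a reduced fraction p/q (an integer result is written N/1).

l's match ⇒ only the (l;m) 3-j factors differ between A and B.
A: triangle coeff Δ(1,3,4) = 1/252; Σ_t [0,0]: t=0:+1/240 = 1/240; (3j)²=1/12 [(1 3 4; 1 2 -3)], sign=-1
B: triangle coeff Δ(1,3,4) = 1/252; Σ_t [0,0]: t=0:+1/96 = 1/96; (3j)²=1/42 [(1 3 4; -1 1 0)], sign=+1
I_A²/I_B² = (1/12)/(1/42) = 7/2

7/2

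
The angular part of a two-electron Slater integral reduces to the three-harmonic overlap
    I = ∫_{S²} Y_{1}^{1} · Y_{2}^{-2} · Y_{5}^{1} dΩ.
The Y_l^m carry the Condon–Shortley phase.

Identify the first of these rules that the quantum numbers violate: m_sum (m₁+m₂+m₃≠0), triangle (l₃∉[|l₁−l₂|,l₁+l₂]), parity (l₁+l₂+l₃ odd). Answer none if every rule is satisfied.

triangle

Σmᵢ = 0  ✓
l₃∈[|l₁−l₂|,l₁+l₂]=[1,3], have l₃=5  ✗
Σlᵢ = 8 ⇒ even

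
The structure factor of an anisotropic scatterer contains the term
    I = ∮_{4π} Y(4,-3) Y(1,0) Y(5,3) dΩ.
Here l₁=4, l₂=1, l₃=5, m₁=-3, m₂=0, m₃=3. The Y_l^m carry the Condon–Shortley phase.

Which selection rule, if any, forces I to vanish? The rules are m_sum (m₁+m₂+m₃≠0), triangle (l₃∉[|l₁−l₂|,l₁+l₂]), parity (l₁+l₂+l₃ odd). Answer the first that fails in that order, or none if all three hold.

none

m₁+m₂+m₃ = -3 + 0 + 3 = 0  ✓
triangle: |4−1|=3 ≤ l₃=5 ≤ 4+1=5  ✓
parity: l₁+l₂+l₃ = 10 is even  ✓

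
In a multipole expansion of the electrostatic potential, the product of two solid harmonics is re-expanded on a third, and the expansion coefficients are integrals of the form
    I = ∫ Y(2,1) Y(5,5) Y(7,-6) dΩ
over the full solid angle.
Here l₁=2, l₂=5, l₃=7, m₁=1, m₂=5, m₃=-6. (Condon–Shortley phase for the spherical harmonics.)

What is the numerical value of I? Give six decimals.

Checks pass: Σm=0; 14 even; l₃=7∈[3,7].
(2·2+1)(2·5+1)(2·7+1) = 825
Δ: 0! 4! 10! / 15! → 1/15015
sum: t=0:+1/57600 = 1/57600
3j²(2 5 7; 0 0 0) = Δ·Π!·Σ² = 21/715  (sign -1)
sum: t=0:+1/21772800 = 1/21772800
3j²(2 5 7; 1 5 -6) = Δ·Π!·Σ² = 2/105  (sign -1)
combine: 4πI² = 825·21/715·2/105 = 6/13
take √, sign +1: I = 0.19164567

0.191646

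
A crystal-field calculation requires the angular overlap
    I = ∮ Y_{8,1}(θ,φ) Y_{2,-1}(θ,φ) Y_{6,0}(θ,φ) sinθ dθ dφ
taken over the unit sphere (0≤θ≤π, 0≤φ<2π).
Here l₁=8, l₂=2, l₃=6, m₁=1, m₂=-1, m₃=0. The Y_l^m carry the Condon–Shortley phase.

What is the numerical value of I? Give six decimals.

m-sum 0 ✓  L=16 even ✓  6≤6≤10 ✓
Π(2lᵢ+1) = 17×5×13 = 1105
triangle coeff Δ(8,2,6) = 1/30940
Σ_t [2,2]: t=2:+1/2073600 = 1/2073600
(3j)²=28/1105 [(8 2 6; 0 0 0)], sign=+1
Σ_t [1,1]: t=1:−1/3110400 = -1/3110400
(3j)²=21/1105 [(8 2 6; 1 -1 0)], sign=-1
⇒ 4πI² = 588/1105
I = (-1)√(588/1105/(4π)) = -0.20577973

-0.205780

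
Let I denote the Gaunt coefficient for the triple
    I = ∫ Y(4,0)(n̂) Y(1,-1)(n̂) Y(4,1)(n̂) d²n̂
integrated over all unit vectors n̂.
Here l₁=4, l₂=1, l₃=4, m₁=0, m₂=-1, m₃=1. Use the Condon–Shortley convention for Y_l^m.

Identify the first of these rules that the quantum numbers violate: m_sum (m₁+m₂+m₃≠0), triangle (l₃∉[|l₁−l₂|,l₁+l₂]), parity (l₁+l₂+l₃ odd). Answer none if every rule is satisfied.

azimuthal sum: 0 − 1 + 1 = 0  ✓
3 ≤ 4 ≤ 5 (triangle on l)  ✓
L = 4 + 1 + 4 = 9 (odd)  ✗

parity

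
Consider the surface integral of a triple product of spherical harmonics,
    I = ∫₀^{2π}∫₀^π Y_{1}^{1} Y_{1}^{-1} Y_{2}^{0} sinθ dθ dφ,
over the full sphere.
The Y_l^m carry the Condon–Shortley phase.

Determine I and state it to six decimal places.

Checks pass: Σm=0; 4 even; l₃=2∈[0,2].
(2·1+1)(2·1+1)(2·2+1) = 45
Δ: 0! 2! 2! / 5! → 1/30
sum: t=0:+1/1 = 1/1
3j²(1 1 2; 0 0 0) = Δ·Π!·Σ² = 2/15  (sign +1)
sum: t=0:+1/4 = 1/4
3j²(1 1 2; 1 -1 0) = Δ·Π!·Σ² = 1/30  (sign +1)
combine: 4πI² = 45·2/15·1/30 = 1/5
take √, sign +1: I = 0.12615663

0.126157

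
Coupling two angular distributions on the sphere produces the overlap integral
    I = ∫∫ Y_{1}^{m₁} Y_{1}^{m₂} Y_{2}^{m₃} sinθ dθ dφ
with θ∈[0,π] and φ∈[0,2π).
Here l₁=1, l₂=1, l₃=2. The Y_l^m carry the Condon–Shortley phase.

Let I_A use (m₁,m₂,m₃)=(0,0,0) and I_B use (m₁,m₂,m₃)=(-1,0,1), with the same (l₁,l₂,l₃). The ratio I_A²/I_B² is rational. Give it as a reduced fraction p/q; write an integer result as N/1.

4/3

l's match ⇒ only the (l;m) 3-j factors differ between A and B.
A: triangle coeff Δ(1,1,2) = 1/30; Σ_t [0,0]: t=0:+1/1 = 1/1; (3j)²=2/15 [(1 1 2; 0 0 0)], sign=+1
B: triangle coeff Δ(1,1,2) = 1/30; Σ_t [0,0]: t=0:+1/2 = 1/2; (3j)²=1/10 [(1 1 2; -1 0 1)], sign=-1
I_A²/I_B² = (2/15)/(1/10) = 4/3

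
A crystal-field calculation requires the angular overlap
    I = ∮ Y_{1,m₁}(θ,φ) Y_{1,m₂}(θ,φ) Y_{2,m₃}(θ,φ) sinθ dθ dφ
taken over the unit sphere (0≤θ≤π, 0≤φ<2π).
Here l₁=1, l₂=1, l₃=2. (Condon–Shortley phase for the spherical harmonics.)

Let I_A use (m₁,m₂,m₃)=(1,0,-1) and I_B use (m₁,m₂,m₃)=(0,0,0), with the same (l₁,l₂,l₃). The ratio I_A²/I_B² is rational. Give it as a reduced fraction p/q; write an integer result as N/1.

Same 1,1,2: normalisation and zero-m 3j drop out of the ratio.
A: Δ: 0! 2! 2! / 5! → 1/30; sum: t=0:+1/2 = 1/2; 3j²(1 1 2; 1 0 -1) = Δ·Π!·Σ² = 1/10  (sign -1)
B: Δ: 0! 2! 2! / 5! → 1/30; sum: t=0:+1/1 = 1/1; 3j²(1 1 2; 0 0 0) = Δ·Π!·Σ² = 2/15  (sign +1)
I_A²/I_B² = (1/10)/(2/15) = 3/4

3/4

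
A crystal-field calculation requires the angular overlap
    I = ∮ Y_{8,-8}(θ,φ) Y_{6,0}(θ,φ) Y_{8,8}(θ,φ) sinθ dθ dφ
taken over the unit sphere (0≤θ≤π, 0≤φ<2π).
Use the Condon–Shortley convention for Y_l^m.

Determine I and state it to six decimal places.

Rules hold: Σm=0, L=22 even, 2≤8≤14.
N = 17·13·17 = 3757
Δ = 6!·10!·6!/23! = 1/13742520792
Racah Σ t=0..6: t=0:+1/41803776000 t=1:−1/435456000 t=2:+1/39813120 t=3:−1/18662400 t=4:+1/39813120 t=5:−1/435456000 t=6:+1/41803776000 = -11/1393459200
⇒ 3j(8 6 8; 0 0 0)² = 600/96577, sgn -1
Racah Σ t=6..6: t=6:+1/1881169920000 = 1/1881169920000
⇒ 3j(8 6 8; -8 0 8)² = 104/22287, sgn +1
4πI² = N·(3j₀)²·(3jₘ)² = 20800/190969
I = -1·√(0.108918/4π) = -0.09309906

-0.093099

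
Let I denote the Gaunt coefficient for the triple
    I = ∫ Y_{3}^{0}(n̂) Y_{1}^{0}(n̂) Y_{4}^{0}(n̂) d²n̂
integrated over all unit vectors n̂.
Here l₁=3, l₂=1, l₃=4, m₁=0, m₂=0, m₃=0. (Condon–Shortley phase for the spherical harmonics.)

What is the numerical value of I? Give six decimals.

Rules hold: Σm=0, L=8 even, 2≤4≤4.
N = 7·3·9 = 189
Δ = 0!·6!·2!/9! = 1/252
Racah Σ t=0..0: t=0:+1/36 = 1/36
⇒ 3j(3 1 4; 0 0 0)² = 4/63, sgn +1
(m-triple is (0,0,0) — same symbol as above.)
4πI² = N·(3j₀)²·(3jₘ)² = 16/21
I = +1·√(0.761905/4π) = 0.24623252

0.246233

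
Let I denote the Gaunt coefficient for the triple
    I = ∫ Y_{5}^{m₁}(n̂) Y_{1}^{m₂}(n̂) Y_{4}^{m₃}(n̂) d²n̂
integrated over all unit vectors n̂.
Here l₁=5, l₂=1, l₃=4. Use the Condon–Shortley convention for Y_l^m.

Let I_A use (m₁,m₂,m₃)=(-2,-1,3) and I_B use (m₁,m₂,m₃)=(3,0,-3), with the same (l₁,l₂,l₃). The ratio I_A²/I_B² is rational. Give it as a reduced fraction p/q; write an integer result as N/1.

3/16

l's match ⇒ only the (l;m) 3-j factors differ between A and B.
A: triangle coeff Δ(5,1,4) = 1/495; Σ_t [0,0]: t=0:+1/10080 = 1/10080; (3j)²=1/165 [(5 1 4; -2 -1 3)], sign=-1
B: triangle coeff Δ(5,1,4) = 1/495; Σ_t [1,1]: t=1:−1/5040 = -1/5040; (3j)²=16/495 [(5 1 4; 3 0 -3)], sign=+1
I_A²/I_B² = (1/165)/(16/495) = 3/16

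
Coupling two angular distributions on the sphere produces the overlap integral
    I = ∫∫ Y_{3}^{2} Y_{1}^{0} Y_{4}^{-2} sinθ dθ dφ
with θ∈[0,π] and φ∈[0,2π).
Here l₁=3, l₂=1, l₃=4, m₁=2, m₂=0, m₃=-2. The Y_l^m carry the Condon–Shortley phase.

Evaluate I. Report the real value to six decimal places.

0.213244

Rules hold: Σm=0, L=8 even, 2≤4≤4.
N = 7·3·9 = 189
Δ = 0!·6!·2!/9! = 1/252
Racah Σ t=0..0: t=0:+1/36 = 1/36
⇒ 3j(3 1 4; 0 0 0)² = 4/63, sgn +1
Racah Σ t=0..0: t=0:+1/120 = 1/120
⇒ 3j(3 1 4; 2 0 -2)² = 1/21, sgn +1
4πI² = N·(3j₀)²·(3jₘ)² = 4/7
I = +1·√(0.571429/4π) = 0.21324362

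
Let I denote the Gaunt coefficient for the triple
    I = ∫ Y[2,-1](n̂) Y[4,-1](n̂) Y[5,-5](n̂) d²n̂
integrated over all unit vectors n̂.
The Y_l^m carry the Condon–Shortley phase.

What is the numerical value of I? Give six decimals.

-1 − 1 − 5 = -7 ≠ 0: azimuthal integral kills it; I = 0

0.000000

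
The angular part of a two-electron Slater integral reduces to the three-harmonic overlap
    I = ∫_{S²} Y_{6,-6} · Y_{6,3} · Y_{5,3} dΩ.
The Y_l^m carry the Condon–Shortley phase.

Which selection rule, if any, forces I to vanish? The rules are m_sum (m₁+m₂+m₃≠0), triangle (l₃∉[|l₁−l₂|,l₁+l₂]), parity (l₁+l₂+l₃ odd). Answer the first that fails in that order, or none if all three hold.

parity

azimuthal sum: -6 + 3 + 3 = 0  ✓
0 ≤ 5 ≤ 12 (triangle on l)  ✓
L = 6 + 6 + 5 = 17 (odd)  ✗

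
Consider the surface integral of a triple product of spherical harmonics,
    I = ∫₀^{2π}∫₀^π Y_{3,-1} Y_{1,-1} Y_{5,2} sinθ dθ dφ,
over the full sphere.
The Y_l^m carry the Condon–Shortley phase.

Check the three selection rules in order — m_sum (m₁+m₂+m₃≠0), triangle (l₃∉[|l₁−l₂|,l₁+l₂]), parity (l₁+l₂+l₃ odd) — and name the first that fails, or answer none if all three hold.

triangle

m₁+m₂+m₃ = -1 − 1 + 2 = 0  ✓
triangle: |3−1|=2 ≤ l₃=5 ≤ 3+1=4  ✗
parity: l₁+l₂+l₃ = 9 is odd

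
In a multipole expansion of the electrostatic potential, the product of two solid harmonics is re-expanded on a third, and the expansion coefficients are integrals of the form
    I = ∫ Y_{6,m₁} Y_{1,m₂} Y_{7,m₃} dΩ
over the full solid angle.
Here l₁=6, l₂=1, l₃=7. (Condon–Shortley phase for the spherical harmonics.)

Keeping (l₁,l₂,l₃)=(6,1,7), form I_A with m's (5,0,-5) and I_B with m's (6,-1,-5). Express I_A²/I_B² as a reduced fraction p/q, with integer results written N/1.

l's match ⇒ only the (l;m) 3-j factors differ between A and B.
A: triangle coeff Δ(6,1,7) = 1/1365; Σ_t [0,0]: t=0:+1/39916800 = 1/39916800; (3j)²=8/455 [(6 1 7; 5 0 -5)], sign=+1
B: triangle coeff Δ(6,1,7) = 1/1365; Σ_t [0,0]: t=0:+1/958003200 = 1/958003200; (3j)²=1/1365 [(6 1 7; 6 -1 -5)], sign=+1
I_A²/I_B² = (8/455)/(1/1365) = 24/1

24/1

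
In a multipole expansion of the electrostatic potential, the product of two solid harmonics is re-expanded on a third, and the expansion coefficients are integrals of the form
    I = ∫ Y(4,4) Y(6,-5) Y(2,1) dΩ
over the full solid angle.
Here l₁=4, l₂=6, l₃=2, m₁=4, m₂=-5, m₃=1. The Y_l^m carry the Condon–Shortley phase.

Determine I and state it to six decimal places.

Checks pass: Σm=0; 12 even; l₃=2∈[2,10].
(2·4+1)(2·6+1)(2·2+1) = 585
Δ: 8! 0! 4! / 13! → 1/6435
sum: t=4:+1/2304 = 1/2304
3j²(4 6 2; 0 0 0) = Δ·Π!·Σ² = 5/143  (sign +1)
sum: t=0:+1/241920 = 1/241920
3j²(4 6 2; 4 -5 1) = Δ·Π!·Σ² = 1/39  (sign -1)
combine: 4πI² = 585·5/143·1/39 = 75/143
take √, sign -1: I = -0.20429497

-0.204295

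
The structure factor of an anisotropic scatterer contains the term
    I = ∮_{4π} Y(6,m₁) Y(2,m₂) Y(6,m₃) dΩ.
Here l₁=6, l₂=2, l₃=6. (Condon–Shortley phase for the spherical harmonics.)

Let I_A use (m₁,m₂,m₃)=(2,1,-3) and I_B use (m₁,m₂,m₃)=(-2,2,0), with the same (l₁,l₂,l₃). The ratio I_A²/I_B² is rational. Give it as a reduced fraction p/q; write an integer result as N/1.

Shared (l₁,l₂,l₃)=(6,2,6): N and (l;000)² cancel in I_A²/I_B².
A: Δ = 2!·10!·2!/15! = 1/90090; Racah Σ t=1..2: t=1:−1/60480 t=2:+1/161280 = -1/96768; ⇒ 3j(6 2 6; 2 1 -3)² = 15/1001, sgn +1
B: Δ = 2!·10!·2!/15! = 1/90090; Racah Σ t=2..2: t=2:+1/69120 = 1/69120; ⇒ 3j(6 2 6; -2 2 0)² = 4/143, sgn +1
I_A²/I_B² = (15/1001)/(4/143) = 15/28

15/28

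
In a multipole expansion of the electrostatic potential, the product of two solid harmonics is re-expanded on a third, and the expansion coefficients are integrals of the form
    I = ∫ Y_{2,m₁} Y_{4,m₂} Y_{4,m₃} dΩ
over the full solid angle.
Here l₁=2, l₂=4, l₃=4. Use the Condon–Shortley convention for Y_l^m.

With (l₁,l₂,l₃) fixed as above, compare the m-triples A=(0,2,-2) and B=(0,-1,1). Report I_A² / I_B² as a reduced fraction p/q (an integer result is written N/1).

64/289

Same 2,4,4: normalisation and zero-m 3j drop out of the ratio.
A: Δ: 2! 2! 6! / 11! → 1/13860; sum: t=0:+1/2880 t=1:−1/120 t=2:+1/192 = -1/360; 3j²(2 4 4; 0 2 -2) = Δ·Π!·Σ² = 16/3465  (sign -1)
B: Δ: 2! 2! 6! / 11! → 1/13860; sum: t=0:+1/144 t=1:−1/48 t=2:+1/480 = -17/1440; 3j²(2 4 4; 0 -1 1) = Δ·Π!·Σ² = 289/13860  (sign +1)
I_A²/I_B² = (16/3465)/(289/13860) = 64/289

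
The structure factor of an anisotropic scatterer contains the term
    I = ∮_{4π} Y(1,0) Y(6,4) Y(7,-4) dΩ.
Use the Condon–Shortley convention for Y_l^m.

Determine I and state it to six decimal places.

Checks pass: Σm=0; 14 even; l₃=7∈[5,7].
(2·1+1)(2·6+1)(2·7+1) = 585
Δ: 0! 2! 12! / 15! → 1/1365
sum: t=0:+1/518400 = 1/518400
3j²(1 6 7; 0 0 0) = Δ·Π!·Σ² = 7/195  (sign -1)
sum: t=0:+1/7257600 = 1/7257600
3j²(1 6 7; 0 4 -4) = Δ·Π!·Σ² = 11/455  (sign -1)
combine: 4πI² = 585·7/195·11/455 = 33/65
take √, sign +1: I = 0.20099968

0.201000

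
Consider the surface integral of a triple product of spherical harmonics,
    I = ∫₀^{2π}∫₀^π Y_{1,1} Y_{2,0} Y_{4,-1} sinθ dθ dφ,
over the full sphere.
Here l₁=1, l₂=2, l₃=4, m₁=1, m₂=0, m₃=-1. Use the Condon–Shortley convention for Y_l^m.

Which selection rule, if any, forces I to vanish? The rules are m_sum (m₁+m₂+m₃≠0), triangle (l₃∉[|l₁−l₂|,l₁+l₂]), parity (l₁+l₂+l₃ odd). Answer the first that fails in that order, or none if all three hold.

azimuthal sum: 1 + 0 − 1 = 0  ✓
1 ≤ 4 ≤ 3 (triangle on l)  ✗
L = 1 + 2 + 4 = 7 (odd)

triangle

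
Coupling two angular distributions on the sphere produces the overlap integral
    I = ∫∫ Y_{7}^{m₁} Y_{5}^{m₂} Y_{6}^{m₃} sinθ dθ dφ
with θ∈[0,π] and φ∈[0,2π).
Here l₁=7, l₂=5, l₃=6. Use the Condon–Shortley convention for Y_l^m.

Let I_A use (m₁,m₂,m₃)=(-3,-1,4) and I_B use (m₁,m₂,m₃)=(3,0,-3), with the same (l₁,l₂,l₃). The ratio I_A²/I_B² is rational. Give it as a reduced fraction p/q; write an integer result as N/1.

Shared (l₁,l₂,l₃)=(7,5,6): N and (l;000)² cancel in I_A²/I_B².
A: Δ = 6!·8!·4!/19! = 1/174594420; Racah Σ t=2..4: t=2:+1/7741440 t=3:−1/1088640 t=4:+1/1658880 = -13/69672960; ⇒ 3j(7 5 6; -3 -1 4)² = 325/149226, sgn -1
B: Δ = 6!·8!·4!/19! = 1/174594420; Racah Σ t=1..4: t=1:−1/2073600 t=2:+1/414720 t=3:−1/725760 t=4:+1/11612160 = 37/58060800; ⇒ 3j(7 5 6; 3 0 -3)² = 4107/646646, sgn -1
I_A²/I_B² = (325/149226)/(4107/646646) = 4225/12321

4225/12321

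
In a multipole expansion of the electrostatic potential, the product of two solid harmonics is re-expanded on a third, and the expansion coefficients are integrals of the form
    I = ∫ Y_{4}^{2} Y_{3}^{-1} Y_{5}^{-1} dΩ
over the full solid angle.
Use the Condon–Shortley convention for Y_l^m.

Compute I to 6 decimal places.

Rules hold: Σm=0, L=12 even, 1≤5≤7.
N = 9·7·11 = 693
Δ = 2!·6!·4!/13! = 1/180180
Racah Σ t=0..2: t=0:+1/576 t=1:−1/144 t=2:+1/576 = -1/288
⇒ 3j(4 3 5; 0 0 0)² = 20/1001, sgn +1
Racah Σ t=0..2: t=0:+1/384 t=1:−1/720 t=2:+1/34560 = 43/34560
⇒ 3j(4 3 5; 2 -1 -1)² = 1849/180180, sgn +1
4πI² = N·(3j₀)²·(3jₘ)² = 1849/13013
I = +1·√(0.142089/4π) = 0.10633465

0.106335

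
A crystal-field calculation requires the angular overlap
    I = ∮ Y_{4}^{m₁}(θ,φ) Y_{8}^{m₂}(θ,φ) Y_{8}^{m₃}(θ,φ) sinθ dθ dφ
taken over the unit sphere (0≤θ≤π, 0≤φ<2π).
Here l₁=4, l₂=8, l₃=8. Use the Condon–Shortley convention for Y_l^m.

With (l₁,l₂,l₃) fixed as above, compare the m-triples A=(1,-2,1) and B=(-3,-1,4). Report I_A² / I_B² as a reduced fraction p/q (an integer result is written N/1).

l's match ⇒ only the (l;m) 3-j factors differ between A and B.
A: triangle coeff Δ(4,8,8) = 1/185175900; Σ_t [0,3]: t=0:+1/74649600 t=1:−1/14515200 t=2:+1/23224320 t=3:−1/313528320 = -7/447897600; (3j)²=343/75582 [(4 8 8; 1 -2 1)], sign=+1
B: triangle coeff Δ(4,8,8) = 1/185175900; Σ_t [3,4]: t=3:−1/139345920 t=4:+1/313528320 = -1/250822656; (3j)²=1375/151164 [(4 8 8; -3 -1 4)], sign=-1
I_A²/I_B² = (343/75582)/(1375/151164) = 686/1375

686/1375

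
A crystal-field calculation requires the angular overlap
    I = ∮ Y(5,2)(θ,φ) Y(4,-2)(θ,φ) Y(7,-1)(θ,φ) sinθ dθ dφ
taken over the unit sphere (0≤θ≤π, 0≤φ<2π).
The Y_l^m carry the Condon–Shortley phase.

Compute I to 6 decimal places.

Σmᵢ = -1 ≠ 0, so the φ-integral vanishes; I = 0

0.000000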